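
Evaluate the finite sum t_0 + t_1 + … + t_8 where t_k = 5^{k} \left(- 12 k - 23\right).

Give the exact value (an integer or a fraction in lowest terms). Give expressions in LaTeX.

Compute t_(k+1)/t_k: get 5*(12*k + 35)/(12*k + 23).
A = 5, B = 1, C = k + 23/12.
Need (5)·f(k+1) − (1)·f(k) = k + 23/12.
Bound: deg f ≤ 1.
A polynomial solution: f(k) = (3*k + 2)/12.
Get s_k = R·t_k = 5**k*(-3*k - 2) with R(k) = B(k−1)f(k)/C(k) = (3*k + 2)/(12*k + 23).
s_(k+1) − s_k = 5**k*(-12*k - 23) = t_k.
Σ_(k=0)^(8) t_k = s_(9) − s_(0) = -56640625 − (-2) = -56640623.

Σ = -56640623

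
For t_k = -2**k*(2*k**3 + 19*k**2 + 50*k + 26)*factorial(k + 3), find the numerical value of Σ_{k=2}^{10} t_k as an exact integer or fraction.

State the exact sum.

Σ = -29102205881544000

Compute t_(k+1)/t_k: get 2*(2*k**4 + 33*k**3 + 194*k**2 + 473*k + 388)/(2*k**3 + 19*k**2 + 50*k + 26).
A = 2*k + 8, B = 1, C = k**3 + 19*k**2/2 + 25*k + 13.
Set up (2*k + 8)·f(k+1) − (1)·f(k) − (k**3 + 19*k**2/2 + 25*k + 13) = 0.
From deg A=1, deg B=0, deg C=3: d=2.
Solve for f: f(k) = (k**2 + 4*k - 2)/2 (degree 2 ≤ 2).
Then R = B(k−1)f/C = (k**2 + 4*k - 2)/(2*k**3 + 19*k**2 + 50*k + 26), so s_k = R(k)·t_k = -2**k*(k**2 + 4*k - 2)*factorial(k + 3).
Δs = -2**k*(2*k**3 + 19*k**2 + 50*k + 26)*factorial(k + 3), as required.
Evaluate s at k=11 and k=2: -29102205881548800 and -4800; difference -29102205881544000.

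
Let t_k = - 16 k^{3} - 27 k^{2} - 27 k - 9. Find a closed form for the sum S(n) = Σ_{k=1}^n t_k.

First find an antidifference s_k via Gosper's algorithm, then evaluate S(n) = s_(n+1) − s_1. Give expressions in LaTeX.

S(n) = n \left(- 4 n^{3} - 17 n^{2} - 31 n - 27\right)

t_(k+1)/t_k = (16*k**3 + 75*k**2 + 129*k + 79)/(16*k**3 + 27*k**2 + 27*k + 9).
Factor: A=1; B=1; C=k**3 + 27*k**2/16 + 27*k/16 + 9/16.
Set up (1)·f(k+1) − (1)·f(k) − (k**3 + 27*k**2/16 + 27*k/16 + 9/16) = 0.
From deg A=0, deg B=0, deg C=3: d=4.
Coefficient equations give f(k) = k**2*(4*k**2 + k + 4)/16.
R(k) = B(k−1)·f(k)/C(k) = k**2*(4*k**2 + k + 4)/(16*k**3 + 27*k**2 + 27*k + 9); s_k = R·t_k = k**2*(-4*k**2 - k - 4).
Δs = -16*k**3 - 27*k**2 - 27*k - 9, as required.
Telescope: S(n) = s_(n+1) − s_(1) = -4*n**4 - 17*n**3 - 31*n**2 - 27*n - 9 − (-9) = n*(-4*n**3 - 17*n**2 - 31*n - 27).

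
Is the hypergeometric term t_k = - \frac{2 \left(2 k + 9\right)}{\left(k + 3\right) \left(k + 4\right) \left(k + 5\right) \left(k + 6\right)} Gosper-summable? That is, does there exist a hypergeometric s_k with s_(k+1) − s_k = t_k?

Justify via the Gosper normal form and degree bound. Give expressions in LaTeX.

Step 1: r(k) = (k + 3)*(2*k + 11)/((k + 7)*(2*k + 9)).
Gosper form: A/B · C(k+1)/C(k) with A=k + 3, B=k + 7, C=k + 9/2.
Key eq: (k + 3)·f(k+1) = (k + 6)·f(k) + (k + 9/2).
From deg A=1, deg B=1, deg C=1: d=3.
Solving with deg f ≤ 3: f(k) = k*(k + 4)*(k + 8)/30.
Get s_k = R·t_k = 2*k*(-k - 8)/(15*(k**2 + 8*k + 15)) with R(k) = B(k−1)f(k)/C(k) = k*(k + 4)*(k + 6)*(k + 8)/(15*(2*k + 9)).
Δs = 2*(-2*k - 9)/(k**4 + 18*k**3 + 119*k**2 + 342*k + 360), as required.

Yes. s_k = \frac{2 k \left(- k - 8\right)}{15 \left(k^{2} + 8 k + 15\right)}.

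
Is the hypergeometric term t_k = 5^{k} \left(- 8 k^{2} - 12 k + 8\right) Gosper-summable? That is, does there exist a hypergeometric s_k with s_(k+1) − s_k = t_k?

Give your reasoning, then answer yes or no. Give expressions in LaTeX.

Yes. s_k = 2 \cdot 5^{k} \left(- k^{2} + k + 1\right).

Compute t_(k+1)/t_k: get 5*(2*k**2 + 7*k + 3)/(2*k**2 + 3*k - 2).
Gosper form: A/B · C(k+1)/C(k) with A=5, B=1, C=k**2 + 3*k/2 - 1.
Solve (5)·f(k+1) − (1)·f(k) = k**2 + 3*k/2 - 1.
From deg A=0, deg B=0, deg C=2: d=2.
Match coefficients ⇒ f(k) = (k**2 - k - 1)/4.
R(k) = B(k−1)·f(k)/C(k) = (k**2 - k - 1)/(2*(k + 2)*(2*k - 1)); s_k = R·t_k = 2*5**k*(-k**2 + k + 1).
s_(k+1) − s_k = 5**k*(-8*k**2 - 12*k + 8) = t_k.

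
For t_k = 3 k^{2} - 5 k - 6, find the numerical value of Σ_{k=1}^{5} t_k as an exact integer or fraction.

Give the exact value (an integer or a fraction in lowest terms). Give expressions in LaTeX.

Step 1: r(k) = (3*k**2 + k - 8)/(3*k**2 - 5*k - 6).
Gosper form: A/B · C(k+1)/C(k) with A=1, B=1, C=k**2 - 5*k/3 - 2.
Need (1)·f(k+1) − (1)·f(k) = k**2 - 5*k/3 - 2.
From deg A=0, deg B=0, deg C=2: d=3.
Solve for f: f(k) = k*(k**2 - 4*k - 3)/3 (degree 3 ≤ 3).
Get s_k = R·t_k = k*(k**2 - 4*k - 3) with R(k) = B(k−1)f(k)/C(k) = k*(k**2 - 4*k - 3)/(3*k**2 - 5*k - 6).
Check: Δs_k = 3*k**2 - 5*k - 6. ✓
Σ_(k=1)^(5) t_k = s_(6) − s_(1) = 54 − (-6) = 60.

Σ = 60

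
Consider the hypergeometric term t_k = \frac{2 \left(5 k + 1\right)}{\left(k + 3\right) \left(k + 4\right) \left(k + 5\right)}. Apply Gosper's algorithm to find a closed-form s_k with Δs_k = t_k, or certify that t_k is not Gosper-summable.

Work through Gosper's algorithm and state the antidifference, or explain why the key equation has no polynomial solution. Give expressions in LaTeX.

s_k = \frac{2 k \left(2 k - 1\right)}{3 \left(k + 3\right) \left(k + 4\right)}

t_(k+1)/t_k = (k + 3)*(5*k + 6)/((k + 6)*(5*k + 1)).
A = k + 3, B = k + 6, C = k + 1/5.
f must satisfy (k + 3)·f(k+1) − (k + 5)·f(k) = k + 1/5.
Degrees (1,1,1) ⇒ d ≤ 2.
A polynomial solution: f(k) = k*(2*k - 1)/15.
Then R = B(k−1)f/C = k*(k + 5)*(2*k - 1)/(3*(5*k + 1)), so s_k = R(k)·t_k = 2*k*(2*k - 1)/(3*(k + 3)*(k + 4)).
Δs = 2*(5*k + 1)/(k**3 + 12*k**2 + 47*k + 60), as required.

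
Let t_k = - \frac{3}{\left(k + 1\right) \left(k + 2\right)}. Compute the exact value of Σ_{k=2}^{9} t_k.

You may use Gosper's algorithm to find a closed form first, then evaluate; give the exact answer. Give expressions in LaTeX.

r(k) = (k + 1)/(k + 3) after simplifying.
Factor: A=k + 1; B=k + 3; C=1.
Need (k + 1)·f(k+1) − (k + 2)·f(k) = 1.
Bound: deg f ≤ 1.
Solve for f: f(k) = k (degree 1 ≤ 1).
R(k) = B(k−1)·f(k)/C(k) = k*(k + 2); s_k = R·t_k = -3*k/(k + 1).
Check: Δs_k = -3/(k**2 + 3*k + 2). ✓
Sum = s_(10) − s_(2); s_(10) = -30/11, s_(2) = -2 ⇒ -8/11.

Σ = -8/11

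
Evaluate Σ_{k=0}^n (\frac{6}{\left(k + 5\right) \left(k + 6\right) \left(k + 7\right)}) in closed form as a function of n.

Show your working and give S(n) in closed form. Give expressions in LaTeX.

r(k) = (k + 5)/(k + 8) after simplifying.
Take A(k)=k + 5, B(k)=k + 8, C(k)=1.
f must satisfy (k + 5)·f(k+1) − (k + 7)·f(k) = 1.
deg f ≤ 2 (via 1,1,0).
Solve for f: f(k) = k*(k + 11)/60 (degree 2 ≤ 2).
Get s_k = R·t_k = k*(k + 11)/(10*(k + 5)*(k + 6)) with R(k) = B(k−1)f(k)/C(k) = k*(k + 7)*(k + 11)/60.
Check: Δs_k = 6/(k**3 + 18*k**2 + 107*k + 210). ✓
s_(n+1) = (n**2 + 13*n + 12)/(10*(n**2 + 13*n + 42)) and s_(0) = 0, so S(n) = (n**2 + 13*n + 12)/(10*(n**2 + 13*n + 42)).

S(n) = \frac{n^{2} + 13 n + 12}{10 \left(n^{2} + 13 n + 42\right)}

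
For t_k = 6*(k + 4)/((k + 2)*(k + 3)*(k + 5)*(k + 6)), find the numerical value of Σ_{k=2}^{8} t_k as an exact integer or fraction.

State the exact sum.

Ratio r(k) = (k + 2)*(k + 5)**2/((k + 4)**2*(k + 7)).
A = k + 2, B = k + 7, C = k**2 + 8*k + 16.
Solve (k + 2)·f(k+1) − (k + 6)·f(k) = k**2 + 8*k + 16.
Bound: deg f ≤ 4.
Solve for f: f(k) = k*(k + 3)*(k + 4)*(k + 7)/20 (degree 4 ≤ 4).
Get s_k = R·t_k = 3*k*(k + 7)/(10*(k**2 + 7*k + 10)) with R(k) = B(k−1)f(k)/C(k) = k*(k + 3)*(k + 6)*(k + 7)/(20*(k + 4)).
Verify: 6*(k + 4)/(k**4 + 16*k**3 + 91*k**2 + 216*k + 180) matches t_k.
Sum = s_(9) − s_(2); s_(9) = 108/385, s_(2) = 27/140 ⇒ 27/308.

Σ = 27/308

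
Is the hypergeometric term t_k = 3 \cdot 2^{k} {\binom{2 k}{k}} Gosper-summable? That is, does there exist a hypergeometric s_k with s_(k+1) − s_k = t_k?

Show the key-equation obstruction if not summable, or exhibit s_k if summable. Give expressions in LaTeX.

No — t_k has no hypergeometric antidifference.

Compute t_(k+1)/t_k: get 4*(2*k + 1)/(k + 1).
Take A(k)=8*k + 4, B(k)=k + 1, C(k)=1.
Set up (8*k + 4)·f(k+1) − (k)·f(k) − (1) = 0.
Bound: deg f ≤ -1.
Bound -1 < 0, so the key equation has no polynomial solution.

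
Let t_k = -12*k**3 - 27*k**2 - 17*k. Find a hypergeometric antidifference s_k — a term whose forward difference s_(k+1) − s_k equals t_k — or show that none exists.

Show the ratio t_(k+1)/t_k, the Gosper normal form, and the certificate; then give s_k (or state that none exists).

Compute t_(k+1)/t_k: get (12*k**3 + 63*k**2 + 107*k + 56)/(k*(12*k**2 + 27*k + 17)).
A = 1, B = 1, C = k**3 + 9*k**2/4 + 17*k/12.
Need (1)·f(k+1) − (1)·f(k) = k**3 + 9*k**2/4 + 17*k/12.
deg f ≤ 4 (via 0,0,3).
A polynomial solution: f(k) = k*(k - 1)*(3*k**2 + 6*k + 4)/12.
Certificate R = B(k−1)f/C = (k - 1)*(3*k**2 + 6*k + 4)/(12*k**2 + 27*k + 17) gives s_k = k*(-3*k**3 - 3*k**2 + 2*k + 4).
s_(k+1) − s_k = k*(-12*k**2 - 27*k - 17) = t_k.

s_k = k*(-3*k**3 - 3*k**2 + 2*k + 4)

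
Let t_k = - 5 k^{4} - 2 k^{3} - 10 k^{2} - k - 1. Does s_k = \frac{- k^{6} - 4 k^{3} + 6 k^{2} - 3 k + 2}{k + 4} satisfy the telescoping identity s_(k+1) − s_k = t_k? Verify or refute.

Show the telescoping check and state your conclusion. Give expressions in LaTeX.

Invalid: residual \frac{2 \left(4 k^{5} + 24 k^{4} + 14 k^{3} + 45 k^{2} + 3 k + 5\right)}{k^{2} + 9 k + 20} ≠ 0.

s_(k+1) = (-3*k - (k + 1)**6 - 4*(k + 1)**3 + 6*(k + 1)**2 - 1)/(k + 5)
s_(k+1) − s_k = (-5*k**6 - 39*k**5 - 80*k**4 - 103*k**3 - 120*k**2 - 23*k - 10)/(k**2 + 9*k + 20)
(s_(k+1) − s_k) − t_k = 2*(4*k**5 + 24*k**4 + 14*k**3 + 45*k**2 + 3*k + 5)/(k**2 + 9*k + 20)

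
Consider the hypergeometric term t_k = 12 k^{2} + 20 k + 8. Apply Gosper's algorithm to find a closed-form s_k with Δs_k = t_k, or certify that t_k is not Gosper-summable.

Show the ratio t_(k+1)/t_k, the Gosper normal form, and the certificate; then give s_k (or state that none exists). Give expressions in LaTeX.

Step 1: r(k) = (3*k**2 + 11*k + 10)/(3*k**2 + 5*k + 2).
Take A(k)=1, B(k)=1, C(k)=k**2 + 5*k/3 + 2/3.
Set up (1)·f(k+1) − (1)·f(k) − (k**2 + 5*k/3 + 2/3) = 0.
From deg A=0, deg B=0, deg C=2: d=3.
Match coefficients ⇒ f(k) = k**2*(k + 1)/3.
Get s_k = R·t_k = 4*k**2*(k + 1) with R(k) = B(k−1)f(k)/C(k) = k**2/(3*k + 2).
Δs = 12*k**2 + 20*k + 8, as required.

s_k = 4 k^{2} \left(k + 1\right)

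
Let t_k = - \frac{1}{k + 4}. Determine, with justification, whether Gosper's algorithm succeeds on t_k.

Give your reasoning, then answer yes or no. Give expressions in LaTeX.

No — key equation has no polynomial f.

Ratio r(k) = (k + 4)/(k + 5).
So A=k + 4 and B=k + 5, with C=1.
f must satisfy (k + 4)·f(k+1) − (k + 4)·f(k) = 1.
d = 0 from the (1,1,0) case.
Write f(k) = c0. Then LHS − RHS = -1, requiring -1 = 0: contradictory. No certificate.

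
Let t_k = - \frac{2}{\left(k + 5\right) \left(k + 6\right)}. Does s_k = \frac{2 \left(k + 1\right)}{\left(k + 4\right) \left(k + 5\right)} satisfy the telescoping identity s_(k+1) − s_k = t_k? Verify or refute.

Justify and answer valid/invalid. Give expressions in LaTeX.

s_(k+1) = 2*(k + 2)/((k + 5)*(k + 6))
s_(k+1) − s_k = 2*(2 - k)/(k**3 + 15*k**2 + 74*k + 120)
(s_(k+1) − s_k) − t_k = 12/(k**3 + 15*k**2 + 74*k + 120)

Invalid: residual \frac{12}{k^{3} + 15 k^{2} + 74 k + 120} ≠ 0.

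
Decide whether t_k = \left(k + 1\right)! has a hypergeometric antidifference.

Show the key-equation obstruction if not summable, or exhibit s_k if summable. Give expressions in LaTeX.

No; the degree bound rules out any f.

Ratio r(k) = k + 2.
Factor: A=k + 2; B=1; C=1.
Key eq: (k + 2)·f(k+1) = (1)·f(k) + (1).
d = -1 from the (1,0,0) case.
d = -1 < 0 ⇒ no nonzero polynomial f; not summable.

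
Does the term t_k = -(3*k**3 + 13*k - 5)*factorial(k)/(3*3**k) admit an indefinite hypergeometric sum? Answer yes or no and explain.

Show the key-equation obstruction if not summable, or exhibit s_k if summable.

Compute t_(k+1)/t_k: get (k + 1)*(13*k + 3*(k + 1)**3 + 8)/(3*(3*k**3 + 13*k - 5)).
Factor: A=k/3 + 1/3; B=1; C=k**3 + 13*k/3 - 5/3.
Key eq: (k/3 + 1/3)·f(k+1) = (1)·f(k) + (k**3 + 13*k/3 - 5/3).
Bound: deg f ≤ 2.
Solving with deg f ≤ 2: f(k) = 3*k**2 + 4.
So s_k = (B(k−1)f/C)·t_k = (3*(3*k**2 + 4)/(3*k**3 + 13*k - 5))·t_k = -(3*k**2 + 4)*factorial(k)/3**k.
Check: Δs_k = -(3*k**3 + 13*k - 5)*factorial(k)/(3*3**k). ✓

Yes. s_k = -(3*k**2 + 4)*factorial(k)/3**k.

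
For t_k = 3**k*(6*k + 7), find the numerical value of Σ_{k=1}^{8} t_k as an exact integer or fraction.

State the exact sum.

Σ = 511752

The ratio is 3*(6*k + 13)/(6*k + 7).
Factor: A=3; B=1; C=k + 7/6.
Solve (3)·f(k+1) − (1)·f(k) = k + 7/6.
Bound: deg f ≤ 1.
Coefficient equations give f(k) = (3*k - 1)/6.
So s_k = (B(k−1)f/C)·t_k = ((3*k - 1)/(6*k + 7))·t_k = 3**k*(3*k - 1).
Verify: 3**k*(6*k + 7) matches t_k.
Evaluate s at k=9 and k=1: 511758 and 6; difference 511752.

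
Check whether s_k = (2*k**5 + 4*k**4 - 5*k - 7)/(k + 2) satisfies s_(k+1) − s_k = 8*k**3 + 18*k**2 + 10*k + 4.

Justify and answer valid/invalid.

Invalid: residual (-6*k**4 - 32*k**3 - 48*k**2 - 22*k - 15)/(k**2 + 5*k + 6) ≠ 0.

s_(k+1) = (-5*k + 2*(k + 1)**5 + 4*(k + 1)**4 - 12)/(k + 3)
s_(k+1) − s_k = (8*k**5 + 52*k**4 + 116*k**3 + 114*k**2 + 58*k + 9)/(k**2 + 5*k + 6)
(s_(k+1) − s_k) − t_k = (-6*k**4 - 32*k**3 - 48*k**2 - 22*k - 15)/(k**2 + 5*k + 6)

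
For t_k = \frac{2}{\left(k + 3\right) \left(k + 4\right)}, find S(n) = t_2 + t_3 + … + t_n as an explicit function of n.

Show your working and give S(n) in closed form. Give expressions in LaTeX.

S(n) = \frac{2 \left(n - 1\right)}{5 \left(n + 4\right)}

The ratio is (k + 3)/(k + 5).
Factor: A=k + 3; B=k + 5; C=1.
f must satisfy (k + 3)·f(k+1) − (k + 4)·f(k) = 1.
From deg A=1, deg B=1, deg C=0: d=1.
Solving with deg f ≤ 1: f(k) = k/3.
Then R = B(k−1)f/C = k*(k + 4)/3, so s_k = R(k)·t_k = 2*k/(3*(k + 3)).
Verify: 2/(k**2 + 7*k + 12) matches t_k.
Evaluate: s_(n+1) = 2*(n + 1)/(3*(n + 4)); subtract s_(2) = 4/15 ⇒ S(n) = 2*(n - 1)/(5*(n + 4)).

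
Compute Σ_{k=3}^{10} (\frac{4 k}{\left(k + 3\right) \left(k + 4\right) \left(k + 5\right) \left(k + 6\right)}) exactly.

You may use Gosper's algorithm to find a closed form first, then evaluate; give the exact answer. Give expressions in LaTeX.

Σ = 1/60

r(k) = (k + 1)*(k + 3)/(k*(k + 7)) after simplifying.
A = k + 3, B = k + 7, C = k.
Set up (k + 3)·f(k+1) − (k + 6)·f(k) − (k) = 0.
Bound: deg f ≤ 3.
Match coefficients ⇒ f(k) = k*(k - 1)*(k + 13)/120.
Then R = B(k−1)f/C = (k - 1)*(k + 6)*(k + 13)/120, so s_k = R(k)·t_k = k*(k**2 + 12*k - 13)/(30*(k + 3)*(k + 4)*(k + 5)).
s_(k+1) − s_k = 4*k/(k**4 + 18*k**3 + 119*k**2 + 342*k + 360) = t_k.
Evaluate s at k=11 and k=3: 11/420 and 1/105; difference 1/60.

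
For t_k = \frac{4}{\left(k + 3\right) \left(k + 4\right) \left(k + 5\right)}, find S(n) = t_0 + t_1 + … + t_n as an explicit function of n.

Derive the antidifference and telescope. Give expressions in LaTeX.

r(k) = (k + 3)/(k + 6) after simplifying.
Gosper form: A/B · C(k+1)/C(k) with A=k + 3, B=k + 6, C=1.
f must satisfy (k + 3)·f(k+1) − (k + 5)·f(k) = 1.
deg f ≤ 2 (via 1,1,0).
Solving with deg f ≤ 2: f(k) = k*(k + 7)/24.
Get s_k = R·t_k = k*(k + 7)/(6*(k + 3)*(k + 4)) with R(k) = B(k−1)f(k)/C(k) = k*(k + 5)*(k + 7)/24.
Verify: 4/(k**3 + 12*k**2 + 47*k + 60) matches t_k.
Σ_(k=0)^n t_k = s_(n+1) − s_(0) = ((n**2 + 9*n + 8)/(6*(n**2 + 9*n + 20))) − (0), i.e. (n**2 + 9*n + 8)/(6*(n**2 + 9*n + 20)).

S(n) = \frac{n^{2} + 9 n + 8}{6 \left(n^{2} + 9 n + 20\right)}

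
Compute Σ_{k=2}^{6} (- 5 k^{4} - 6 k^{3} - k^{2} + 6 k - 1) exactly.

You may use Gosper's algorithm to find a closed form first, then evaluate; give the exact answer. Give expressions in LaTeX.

t_(k+1)/t_k = (5*k**4 + 26*k**3 + 49*k**2 + 34*k + 7)/(5*k**4 + 6*k**3 + k**2 - 6*k + 1).
Take A(k)=1, B(k)=1, C(k)=k**4 + 6*k**3/5 + k**2/5 - 6*k/5 + 1/5.
Key eq: (1)·f(k+1) = (1)·f(k) + (k**4 + 6*k**3/5 + k**2/5 - 6*k/5 + 1/5).
Degrees (0,0,4) ⇒ d ≤ 5.
Match coefficients ⇒ f(k) = k*(k**4 - k**3 - k**2 - 2*k + 4)/5.
R(k) = B(k−1)·f(k)/C(k) = k*(k**4 - k**3 - k**2 - 2*k + 4)/(5*k**4 + 6*k**3 + k**2 - 6*k + 1); s_k = R·t_k = k*(-k**4 + k**3 + k**2 + 2*k - 4).
Check: Δs_k = -5*k**4 - 6*k**3 - k**2 + 6*k - 1. ✓
Sum = s_(7) − s_(2); s_(7) = -13993, s_(2) = -8 ⇒ -13985.

Σ = -13985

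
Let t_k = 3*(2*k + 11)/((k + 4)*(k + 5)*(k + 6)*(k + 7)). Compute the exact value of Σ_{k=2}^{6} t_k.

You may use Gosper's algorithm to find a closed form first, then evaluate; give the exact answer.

r(k) = (k + 4)*(2*k + 13)/((k + 8)*(2*k + 11)) after simplifying.
So A=k + 4 and B=k + 8, with C=k + 11/2.
Need (k + 4)·f(k+1) − (k + 7)·f(k) = k + 11/2.
Degrees (1,1,1) ⇒ d ≤ 3.
Solving with deg f ≤ 3: f(k) = k*(k + 5)*(k + 10)/48.
Then R = B(k−1)f/C = k*(k + 5)*(k + 7)*(k + 10)/(24*(2*k + 11)), so s_k = R(k)·t_k = k*(k + 10)/(8*(k**2 + 10*k + 24)).
s_(k+1) − s_k = 3*(2*k + 11)/(k**4 + 22*k**3 + 179*k**2 + 638*k + 840) = t_k.
Evaluate s at k=7 and k=2: 119/1144 and 1/16; difference 95/2288.

Σ = 95/2288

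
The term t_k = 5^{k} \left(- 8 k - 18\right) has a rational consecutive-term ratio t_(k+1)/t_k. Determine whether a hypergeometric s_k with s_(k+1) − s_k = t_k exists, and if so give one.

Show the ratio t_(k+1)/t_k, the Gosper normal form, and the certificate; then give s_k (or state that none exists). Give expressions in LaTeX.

Compute t_(k+1)/t_k: get 5*(4*k + 13)/(4*k + 9).
Normal form (A,B,C) = (5, 1, k + 9/4).
Solve (5)·f(k+1) − (1)·f(k) = k + 9/4.
deg f ≤ 1 (via 0,0,1).
Match coefficients ⇒ f(k) = (k + 1)/4.
So s_k = (B(k−1)f/C)·t_k = ((k + 1)/(4*k + 9))·t_k = -2*5**k*(k + 1).
Δs = 5**k*(-8*k - 18), as required.

s_k = - 2 \cdot 5^{k} \left(k + 1\right)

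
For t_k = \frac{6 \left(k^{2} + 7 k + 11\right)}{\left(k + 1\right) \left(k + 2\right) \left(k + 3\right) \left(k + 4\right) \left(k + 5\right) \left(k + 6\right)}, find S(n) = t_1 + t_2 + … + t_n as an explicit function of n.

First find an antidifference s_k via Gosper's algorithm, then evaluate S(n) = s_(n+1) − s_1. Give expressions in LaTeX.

Ratio r(k) = (k + 1)*(7*k + (k + 1)**2 + 18)/((k + 7)*(k**2 + 7*k + 11)).
Normal form (A,B,C) = (k + 1, k + 7, k**2 + 7*k + 11).
f must satisfy (k + 1)·f(k+1) − (k + 6)·f(k) = k**2 + 7*k + 11.
From deg A=1, deg B=1, deg C=2: d=5.
Coefficient equations give f(k) = k*(k + 2)*(k + 4)*(k**2 + 9*k + 23)/45.
Then R = B(k−1)f/C = k*(k + 2)*(k + 4)*(k + 6)*(k**2 + 9*k + 23)/(45*(k**2 + 7*k + 11)), so s_k = R(k)·t_k = 2*k*(k**2 + 9*k + 23)/(15*(k**3 + 9*k**2 + 23*k + 15)).
Δs = 6*(k**2 + 7*k + 11)/(k**6 + 21*k**5 + 175*k**4 + 735*k**3 + 1624*k**2 + 1764*k + 720), as required.
Σ_(k=1)^n t_k = s_(n+1) − s_(1) = (2*(n**3 + 12*n**2 + 44*n + 33)/(15*(n**3 + 12*n**2 + 44*n + 48))) − (11/120), i.e. n*(n**2 + 12*n + 44)/(24*(n**3 + 12*n**2 + 44*n + 48)).

S(n) = \frac{n \left(n^{2} + 12 n + 44\right)}{24 \left(n^{3} + 12 n^{2} + 44 n + 48\right)}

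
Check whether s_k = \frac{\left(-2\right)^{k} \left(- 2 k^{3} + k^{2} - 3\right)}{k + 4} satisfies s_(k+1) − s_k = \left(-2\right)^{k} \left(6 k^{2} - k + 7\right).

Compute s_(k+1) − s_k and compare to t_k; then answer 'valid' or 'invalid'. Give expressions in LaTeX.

s_(k+1) = (-2)**(k + 1)*(-2*(k + 1)**3 + (k + 1)**2 - 3)/(k + 5)
s_(k+1) − s_k = (-2)**k*(6*k**4 + 35*k**3 + 43*k**2 + 43*k + 47)/(k**2 + 9*k + 20)
(s_(k+1) − s_k) − t_k = (-2)**k*(-18*k**3 - 75*k**2 - 93)/(k**2 + 9*k + 20)

Invalid: residual \frac{\left(-2\right)^{k} \left(- 18 k^{3} - 75 k^{2} - 93\right)}{k^{2} + 9 k + 20} ≠ 0.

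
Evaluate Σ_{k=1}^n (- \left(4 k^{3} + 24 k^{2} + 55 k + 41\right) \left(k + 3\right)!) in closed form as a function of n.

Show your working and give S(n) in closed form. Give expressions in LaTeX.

S(n) = - 4 n^{2} \left(n + 4\right)! - 12 n \left(n + 4\right)! - 11 \left(n + 4\right)! + 264

The ratio is (4*k**4 + 52*k**3 + 259*k**2 + 584*k + 496)/(4*k**3 + 24*k**2 + 55*k + 41).
Normal form (A,B,C) = (k + 4, 1, k**3 + 6*k**2 + 55*k/4 + 41/4).
Solve (k + 4)·f(k+1) − (1)·f(k) = k**3 + 6*k**2 + 55*k/4 + 41/4.
d = 2 from the (1,0,3) case.
Solve for f: f(k) = (4*k**2 + 4*k + 3)/4 (degree 2 ≤ 2).
R(k) = B(k−1)·f(k)/C(k) = (4*k**2 + 4*k + 3)/(4*k**3 + 24*k**2 + 55*k + 41); s_k = R·t_k = -(4*k**2 + 4*k + 3)*factorial(k + 3).
Check: Δs_k = -(4*k**3 + 24*k**2 + 55*k + 41)*factorial(k + 3). ✓
Evaluate: s_(n+1) = -(4*n**2 + 12*n + 11)*factorial(n + 4); subtract s_(1) = -264 ⇒ S(n) = -4*n**2*factorial(n + 4) - 12*n*factorial(n + 4) - 11*factorial(n + 4) + 264.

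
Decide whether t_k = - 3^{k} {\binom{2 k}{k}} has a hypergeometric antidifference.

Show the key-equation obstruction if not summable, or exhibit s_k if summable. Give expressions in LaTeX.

Ratio r(k) = 6*(2*k + 1)/(k + 1).
Normal form (A,B,C) = (12*k + 6, k + 1, 1).
Set up (12*k + 6)·f(k+1) − (k)·f(k) − (1) = 0.
d = -1 from the (1,1,0) case.
d = -1 < 0 ⇒ no nonzero polynomial f; not summable.

No — key equation has no polynomial f.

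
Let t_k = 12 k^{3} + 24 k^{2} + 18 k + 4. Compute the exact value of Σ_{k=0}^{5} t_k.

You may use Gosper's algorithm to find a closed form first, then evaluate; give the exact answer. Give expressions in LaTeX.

Compute t_(k+1)/t_k: get (6*k**3 + 30*k**2 + 51*k + 29)/(6*k**3 + 12*k**2 + 9*k + 2).
Gosper form: A/B · C(k+1)/C(k) with A=1, B=1, C=k**3 + 2*k**2 + 3*k/2 + 1/3.
Set up (1)·f(k+1) − (1)·f(k) − (k**3 + 2*k**2 + 3*k/2 + 1/3) = 0.
From deg A=0, deg B=0, deg C=3: d=4.
Solving with deg f ≤ 4: f(k) = k*(3*k**3 + 2*k**2 - 1)/12.
So s_k = (B(k−1)f/C)·t_k = (k*(3*k**3 + 2*k**2 - 1)/(2*(6*k**3 + 12*k**2 + 9*k + 2)))·t_k = 3*k**4 + 2*k**3 - k.
s_(k+1) − s_k = 12*k**3 + 24*k**2 + 18*k + 4 = t_k.
Telescoping: Σ = s_(6) − s_(0) = 4314 − (0) = 4314.

Σ = 4314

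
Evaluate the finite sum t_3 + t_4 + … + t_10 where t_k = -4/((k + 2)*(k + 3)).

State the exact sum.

Σ = -32/65

t_(k+1)/t_k = (k + 2)/(k + 4).
Gosper form: A/B · C(k+1)/C(k) with A=k + 2, B=k + 4, C=1.
Need (k + 2)·f(k+1) − (k + 3)·f(k) = 1.
d = 1 from the (1,1,0) case.
A polynomial solution: f(k) = k/2.
Get s_k = R·t_k = -2*k/(k + 2) with R(k) = B(k−1)f(k)/C(k) = k*(k + 3)/2.
s_(k+1) − s_k = -4/(k**2 + 5*k + 6) = t_k.
Sum = s_(11) − s_(3); s_(11) = -22/13, s_(3) = -6/5 ⇒ -32/65.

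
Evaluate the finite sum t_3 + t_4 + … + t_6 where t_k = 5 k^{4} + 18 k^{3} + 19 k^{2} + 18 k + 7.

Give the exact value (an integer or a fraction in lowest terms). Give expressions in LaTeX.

The ratio is (5*k**4 + 38*k**3 + 103*k**2 + 130*k + 67)/(5*k**4 + 18*k**3 + 19*k**2 + 18*k + 7).
So A=1 and B=1, with C=k**4 + 18*k**3/5 + 19*k**2/5 + 18*k/5 + 7/5.
f must satisfy (1)·f(k+1) − (1)·f(k) = k**4 + 18*k**3/5 + 19*k**2/5 + 18*k/5 + 7/5.
Bound: deg f ≤ 5.
Solving with deg f ≤ 5: f(k) = k*(k**4 + 2*k**3 - k**2 + 4*k + 1)/5.
Then R = B(k−1)f/C = k*(k**4 + 2*k**3 - k**2 + 4*k + 1)/(5*k**4 + 18*k**3 + 19*k**2 + 18*k + 7), so s_k = R(k)·t_k = k*(k**4 + 2*k**3 - k**2 + 4*k + 1).
Verify: 5*k**4 + 18*k**3 + 19*k**2 + 18*k + 7 matches t_k.
Telescoping: Σ = s_(7) − s_(3) = 21469 − (417) = 21052.

Σ = 21052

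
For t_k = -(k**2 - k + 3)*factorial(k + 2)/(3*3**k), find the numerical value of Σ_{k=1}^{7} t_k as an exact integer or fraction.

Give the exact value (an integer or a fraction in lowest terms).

Σ = -89654/27

Ratio r(k) = (k + 3)*(-k + (k + 1)**2 + 2)/(3*(k**2 - k + 3)).
So A=k/3 + 1 and B=1, with C=k**2 - k + 3.
Need (k/3 + 1)·f(k+1) − (1)·f(k) = k**2 - k + 3.
Bound: deg f ≤ 1.
Coefficient equations give f(k) = 3*(k - 2).
R(k) = B(k−1)·f(k)/C(k) = 3*(k - 2)/(k**2 - k + 3); s_k = R·t_k = -(k - 2)*factorial(k + 2)/3**k.
Δs = -(k**2 - k + 3)*factorial(k + 2)/(3*3**k), as required.
Telescoping: Σ = s_(8) − s_(1) = -89600/27 − (2) = -89654/27.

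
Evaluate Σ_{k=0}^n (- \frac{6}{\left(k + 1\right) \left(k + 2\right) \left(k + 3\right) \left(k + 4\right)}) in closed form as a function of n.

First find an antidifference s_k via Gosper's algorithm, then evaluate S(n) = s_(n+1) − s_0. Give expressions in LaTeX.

t_(k+1)/t_k = (k + 1)/(k + 5).
Gosper form: A/B · C(k+1)/C(k) with A=k + 1, B=k + 5, C=1.
f must satisfy (k + 1)·f(k+1) − (k + 4)·f(k) = 1.
From deg A=1, deg B=1, deg C=0: d=3.
Match coefficients ⇒ f(k) = k*(k**2 + 6*k + 11)/18.
Then R = B(k−1)f/C = k*(k + 4)*(k**2 + 6*k + 11)/18, so s_k = R(k)·t_k = k*(-k**2 - 6*k - 11)/(3*(k + 1)*(k + 2)*(k + 3)).
Verify: -6/(k**4 + 10*k**3 + 35*k**2 + 50*k + 24) matches t_k.
Σ_(k=0)^n t_k = s_(n+1) − s_(0) = ((-n**3 - 9*n**2 - 26*n - 18)/(3*(n**3 + 9*n**2 + 26*n + 24))) − (0), i.e. (-n**3 - 9*n**2 - 26*n - 18)/(3*(n**3 + 9*n**2 + 26*n + 24)).

S(n) = \frac{- n^{3} - 9 n^{2} - 26 n - 18}{3 \left(n^{3} + 9 n^{2} + 26 n + 24\right)}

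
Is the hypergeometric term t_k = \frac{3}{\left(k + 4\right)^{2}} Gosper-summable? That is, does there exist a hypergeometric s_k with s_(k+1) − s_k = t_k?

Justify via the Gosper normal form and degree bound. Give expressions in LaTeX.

Ratio r(k) = (k + 4)**2/(k + 5)**2.
Gosper form: A/B · C(k+1)/C(k) with A=k**2 + 8*k + 16, B=k**2 + 10*k + 25, C=1.
Solve (k**2 + 8*k + 16)·f(k+1) − (k**2 + 8*k + 16)·f(k) = 1.
Degrees (2,2,0) ⇒ d ≤ 0.
f = c0 ⇒ A·f(k+1) − B(k−1)·f(k) − C = -1. The system {-1 = 0} is inconsistent; no antidifference.

No — t_k has no hypergeometric antidifference.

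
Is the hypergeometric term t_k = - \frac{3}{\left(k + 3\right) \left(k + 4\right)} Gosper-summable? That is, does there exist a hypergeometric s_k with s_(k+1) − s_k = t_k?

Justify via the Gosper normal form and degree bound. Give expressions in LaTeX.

r(k) = (k + 3)/(k + 5) after simplifying.
Take A(k)=k + 3, B(k)=k + 5, C(k)=1.
Set up (k + 3)·f(k+1) − (k + 4)·f(k) − (1) = 0.
Bound: deg f ≤ 1.
Solve for f: f(k) = k/3 (degree 1 ≤ 1).
Get s_k = R·t_k = -k/(k + 3) with R(k) = B(k−1)f(k)/C(k) = k*(k + 4)/3.
Verify: -3/(k**2 + 7*k + 12) matches t_k.

Yes. s_k = - \frac{k}{k + 3}.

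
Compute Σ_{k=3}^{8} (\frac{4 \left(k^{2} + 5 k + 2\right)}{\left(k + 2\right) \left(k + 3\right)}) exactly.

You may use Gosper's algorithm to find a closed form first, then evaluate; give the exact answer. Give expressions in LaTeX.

Step 1: r(k) = (k + 2)*(5*k + (k + 1)**2 + 7)/((k + 4)*(k**2 + 5*k + 2)).
A = k + 2, B = k + 4, C = k**2 + 5*k + 2.
Set up (k + 2)·f(k+1) − (k + 3)·f(k) − (k**2 + 5*k + 2) = 0.
deg f ≤ 2 (via 1,1,2).
Solve for f: f(k) = k**2 (degree 2 ≤ 2).
Get s_k = R·t_k = 4*k**2/(k + 2) with R(k) = B(k−1)f(k)/C(k) = k**2*(k + 3)/(k**2 + 5*k + 2).
s_(k+1) − s_k = 4*(k**2 + 5*k + 2)/(k**2 + 5*k + 6) = t_k.
Sum = s_(9) − s_(3); s_(9) = 324/11, s_(3) = 36/5 ⇒ 1224/55.

Σ = 1224/55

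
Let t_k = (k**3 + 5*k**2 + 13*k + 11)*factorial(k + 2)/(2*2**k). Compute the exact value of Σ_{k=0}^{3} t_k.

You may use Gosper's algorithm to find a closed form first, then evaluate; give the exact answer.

Σ = 1166

The ratio is (k**4 + 11*k**3 + 50*k**2 + 108*k + 90)/(2*(k**3 + 5*k**2 + 13*k + 11)).
A = k/2 + 3/2, B = 1, C = k**3 + 5*k**2 + 13*k + 11.
Set up (k/2 + 3/2)·f(k+1) − (1)·f(k) − (k**3 + 5*k**2 + 13*k + 11) = 0.
Degrees (1,0,3) ⇒ d ≤ 2.
Solving with deg f ≤ 2: f(k) = 2*(k**2 + 2*k + 2).
R(k) = B(k−1)·f(k)/C(k) = 2*(k**2 + 2*k + 2)/(k**3 + 5*k**2 + 13*k + 11); s_k = R·t_k = (k**2 + 2*k + 2)*factorial(k + 2)/2**k.
Check: Δs_k = (k**3 + 5*k**2 + 13*k + 11)*factorial(k + 2)/(2*2**k). ✓
Telescoping: Σ = s_(4) − s_(0) = 1170 − (4) = 1166.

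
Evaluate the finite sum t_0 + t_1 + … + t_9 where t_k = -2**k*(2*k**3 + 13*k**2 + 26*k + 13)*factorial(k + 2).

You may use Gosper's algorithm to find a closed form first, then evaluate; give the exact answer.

t_(k+1)/t_k = 2*(2*k**4 + 25*k**3 + 115*k**2 + 228*k + 162)/(2*k**3 + 13*k**2 + 26*k + 13).
Gosper form: A/B · C(k+1)/C(k) with A=2*k + 6, B=1, C=k**3 + 13*k**2/2 + 13*k + 13/2.
Solve (2*k + 6)·f(k+1) − (1)·f(k) = k**3 + 13*k**2/2 + 13*k + 13/2.
deg f ≤ 2 (via 1,0,3).
Match coefficients ⇒ f(k) = (k**2 + 2*k - 1)/2.
Then R = B(k−1)f/C = (k**2 + 2*k - 1)/(2*k**3 + 13*k**2 + 26*k + 13), so s_k = R(k)·t_k = -2**k*(k**2 + 2*k - 1)*factorial(k + 2).
Verify: -2**k*(2*k**3 + 13*k**2 + 26*k + 13)*factorial(k + 2) matches t_k.
Telescoping: Σ = s_(10) − s_(0) = -58369218969600 − (2) = -58369218969602.

Σ = -58369218969602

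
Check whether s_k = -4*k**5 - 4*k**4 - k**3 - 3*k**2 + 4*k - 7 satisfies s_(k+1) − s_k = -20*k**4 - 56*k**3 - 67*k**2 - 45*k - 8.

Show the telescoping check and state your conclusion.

s_(k+1) = -4*k**5 - 24*k**4 - 57*k**3 - 70*k**2 - 41*k - 15
s_(k+1) − s_k = -20*k**4 - 56*k**3 - 67*k**2 - 45*k - 8
(s_(k+1) − s_k) − t_k = 0

Valid — Δs_k = t_k.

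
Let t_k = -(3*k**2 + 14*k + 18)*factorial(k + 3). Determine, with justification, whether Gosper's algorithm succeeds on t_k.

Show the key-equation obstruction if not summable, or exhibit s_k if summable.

Yes. s_k = -(3*k + 2)*factorial(k + 3).

Ratio r(k) = (k + 4)*(14*k + 3*(k + 1)**2 + 32)/(3*k**2 + 14*k + 18).
Gosper form: A/B · C(k+1)/C(k) with A=k + 4, B=1, C=k**2 + 14*k/3 + 6.
Solve (k + 4)·f(k+1) − (1)·f(k) = k**2 + 14*k/3 + 6.
Degrees (1,0,2) ⇒ d ≤ 1.
Match coefficients ⇒ f(k) = (3*k + 2)/3.
Then R = B(k−1)f/C = (3*k + 2)/(3*k**2 + 14*k + 18), so s_k = R(k)·t_k = -(3*k + 2)*factorial(k + 3).
Δs = -(3*k**2 + 14*k + 18)*factorial(k + 3), as required.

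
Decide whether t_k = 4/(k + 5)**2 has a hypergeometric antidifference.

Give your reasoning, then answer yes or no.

Compute t_(k+1)/t_k: get (k + 5)**2/(k + 6)**2.
Gosper form: A/B · C(k+1)/C(k) with A=k**2 + 10*k + 25, B=k**2 + 12*k + 36, C=1.
Set up (k**2 + 10*k + 25)·f(k+1) − (k**2 + 10*k + 25)·f(k) − (1) = 0.
Bound: deg f ≤ 0.
Put f(k) = c0: A·f(k+1) − B(k−1)·f(k) − C = -1; need -1 = 0 — inconsistent ⇒ no f, not summable.

No. Not Gosper-summable.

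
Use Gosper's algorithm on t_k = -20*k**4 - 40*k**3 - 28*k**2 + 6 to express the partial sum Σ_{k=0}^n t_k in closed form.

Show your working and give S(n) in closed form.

S(n) = -4*n**5 - 20*n**4 - 36*n**3 - 24*n**2 + 2*n + 6

Step 1: r(k) = (10*k**4 + 60*k**3 + 134*k**2 + 128*k + 41)/(10*k**4 + 20*k**3 + 14*k**2 - 3).
Take A(k)=1, B(k)=1, C(k)=k**4 + 2*k**3 + 7*k**2/5 - 3/10.
Key eq: (1)·f(k+1) = (1)·f(k) + (k**4 + 2*k**3 + 7*k**2/5 - 3/10).
From deg A=0, deg B=0, deg C=4: d=5.
A polynomial solution: f(k) = k*(2*k**4 - 2*k**2 - 2*k - 1)/10.
Then R = B(k−1)f/C = k*(2*k**4 - 2*k**2 - 2*k - 1)/(10*k**4 + 20*k**3 + 14*k**2 - 3), so s_k = R(k)·t_k = 2*k*(-2*k**4 + 2*k**2 + 2*k + 1).
s_(k+1) − s_k = -20*k**4 - 40*k**3 - 28*k**2 + 6 = t_k.
Σ_(k=0)^n t_k = s_(n+1) − s_(0) = (-4*n**5 - 20*n**4 - 36*n**3 - 24*n**2 + 2*n + 6) − (0), i.e. -4*n**5 - 20*n**4 - 36*n**3 - 24*n**2 + 2*n + 6.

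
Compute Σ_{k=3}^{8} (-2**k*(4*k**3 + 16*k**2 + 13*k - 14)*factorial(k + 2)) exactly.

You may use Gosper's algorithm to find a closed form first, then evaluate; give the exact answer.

Compute t_(k+1)/t_k: get 2*(4*k**4 + 40*k**3 + 141*k**2 + 190*k + 57)/(4*k**3 + 16*k**2 + 13*k - 14).
A = 2*k + 6, B = 1, C = k**3 + 4*k**2 + 13*k/4 - 7/2.
Set up (2*k + 6)·f(k+1) − (1)·f(k) − (k**3 + 4*k**2 + 13*k/4 - 7/2) = 0.
Bound: deg f ≤ 2.
A polynomial solution: f(k) = (2*k**2 - k - 4)/4.
So s_k = (B(k−1)f/C)·t_k = ((2*k**2 - k - 4)/(4*k**3 + 16*k**2 + 13*k - 14))·t_k = 2**k*(-2*k**2 + k + 4)*factorial(k + 2).
Verify: -2**k*(4*k**3 + 16*k**2 + 13*k - 14)*factorial(k + 2) matches t_k.
Evaluate s at k=9 and k=3: -3045172838400 and -10560; difference -3045172827840.

Σ = -3045172827840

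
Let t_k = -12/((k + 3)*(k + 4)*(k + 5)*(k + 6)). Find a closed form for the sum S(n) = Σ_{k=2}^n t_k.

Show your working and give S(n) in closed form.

S(n) = 2*(-n**3 - 15*n**2 - 74*n + 90)/(105*(n**3 + 15*n**2 + 74*n + 120))

Compute t_(k+1)/t_k: get (k + 3)/(k + 7).
So A=k + 3 and B=k + 7, with C=1.
f must satisfy (k + 3)·f(k+1) − (k + 6)·f(k) = 1.
From deg A=1, deg B=1, deg C=0: d=3.
Match coefficients ⇒ f(k) = k*(k**2 + 12*k + 47)/180.
Then R = B(k−1)f/C = k*(k + 6)*(k**2 + 12*k + 47)/180, so s_k = R(k)·t_k = k*(-k**2 - 12*k - 47)/(15*(k + 3)*(k + 4)*(k + 5)).
Δs = -12/(k**4 + 18*k**3 + 119*k**2 + 342*k + 360), as required.
s_(n+1) = (-n**3 - 15*n**2 - 74*n - 60)/(15*(n**3 + 15*n**2 + 74*n + 120)) and s_(2) = -1/21, so S(n) = 2*(-n**3 - 15*n**2 - 74*n + 90)/(105*(n**3 + 15*n**2 + 74*n + 120)).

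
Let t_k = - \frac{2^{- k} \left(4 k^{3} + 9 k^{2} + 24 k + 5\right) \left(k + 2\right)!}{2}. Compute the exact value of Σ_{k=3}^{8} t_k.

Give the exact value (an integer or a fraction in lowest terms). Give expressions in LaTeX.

Compute t_(k+1)/t_k: get (4*k**4 + 33*k**3 + 117*k**2 + 204*k + 126)/(2*(4*k**3 + 9*k**2 + 24*k + 5)).
Take A(k)=k/2 + 3/2, B(k)=1, C(k)=k**3 + 9*k**2/4 + 6*k + 5/4.
Solve (k/2 + 3/2)·f(k+1) − (1)·f(k) = k**3 + 9*k**2/4 + 6*k + 5/4.
Bound: deg f ≤ 2.
Solving with deg f ≤ 2: f(k) = (4*k**2 - 3*k + 2)/2.
So s_k = (B(k−1)f/C)·t_k = (2*(4*k**2 - 3*k + 2)/(4*k**3 + 9*k**2 + 24*k + 5))·t_k = -(4*k**2 - 3*k + 2)*factorial(k + 2)/2**k.
Δs = -(4*k**3 + 9*k**2 + 24*k + 5)*factorial(k + 2)/(2*2**k), as required.
Σ_(k=3)^(8) t_k = s_(9) − s_(3) = -46621575/2 − (-435) = -46620705/2.

Σ = -46620705/2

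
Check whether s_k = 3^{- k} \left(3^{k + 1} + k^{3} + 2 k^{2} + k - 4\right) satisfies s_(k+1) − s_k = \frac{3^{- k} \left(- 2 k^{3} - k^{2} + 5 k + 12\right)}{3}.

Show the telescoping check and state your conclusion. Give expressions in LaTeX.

Valid — Δs_k = t_k.

s_(k+1) = (9*3**k + k**3 + 5*k**2 + 8*k)/(3*3**k)
s_(k+1) − s_k = (-2*k**3 - k**2 + 5*k + 12)/(3*3**k)
(s_(k+1) − s_k) − t_k = 0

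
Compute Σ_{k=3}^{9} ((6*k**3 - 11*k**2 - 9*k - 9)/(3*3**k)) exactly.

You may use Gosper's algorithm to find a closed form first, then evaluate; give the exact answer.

Σ = 46423/19683

r(k) = (6*k**3 + 7*k**2 - 13*k - 23)/(3*(6*k**3 - 11*k**2 - 9*k - 9)) after simplifying.
Normal form (A,B,C) = (1/3, 1, k**3 - 11*k**2/6 - 3*k/2 - 3/2).
Need (1/3)·f(k+1) − (1)·f(k) = k**3 - 11*k**2/6 - 3*k/2 - 3/2.
d = 3 from the (0,0,3) case.
Match coefficients ⇒ f(k) = -(3*k - 4)*(k**2 + k + 1)/2.
Get s_k = R·t_k = (-3*k**3 + k**2 + k + 4)/3**k with R(k) = B(k−1)f(k)/C(k) = -3*(3*k - 4)*(k**2 + k + 1)/(6*k**3 - 11*k**2 - 9*k - 9).
Check: Δs_k = (6*k**3 - 11*k**2 - 9*k - 9)/(3*3**k). ✓
Sum = s_(10) − s_(3); s_(10) = -962/19683, s_(3) = -65/27 ⇒ 46423/19683.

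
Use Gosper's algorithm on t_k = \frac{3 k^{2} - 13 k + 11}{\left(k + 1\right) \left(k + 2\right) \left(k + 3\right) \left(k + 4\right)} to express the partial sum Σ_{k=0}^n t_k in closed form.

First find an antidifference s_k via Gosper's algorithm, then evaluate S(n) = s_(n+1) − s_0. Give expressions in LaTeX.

S(n) = \frac{2 n^{3} + 9 n^{2} + 40 n + 33}{3 \left(n^{3} + 9 n^{2} + 26 n + 24\right)}

t_(k+1)/t_k = -(k + 1)*(13*k - 3*(k + 1)**2 + 2)/((k + 5)*(3*k**2 - 13*k + 11)).
Gosper form: A/B · C(k+1)/C(k) with A=k + 1, B=k + 5, C=k**2 - 13*k/3 + 11/3.
f must satisfy (k + 1)·f(k+1) − (k + 4)·f(k) = k**2 - 13*k/3 + 11/3.
Degrees (1,1,2) ⇒ d ≤ 3.
Solving with deg f ≤ 3: f(k) = k*(2*k**2 + 3*k + 28)/9.
Get s_k = R·t_k = k*(2*k**2 + 3*k + 28)/(3*(k + 1)*(k + 2)*(k + 3)) with R(k) = B(k−1)f(k)/C(k) = k*(k + 4)*(2*k**2 + 3*k + 28)/(3*(3*k**2 - 13*k + 11)).
Check: Δs_k = (3*k**2 - 13*k + 11)/(k**4 + 10*k**3 + 35*k**2 + 50*k + 24). ✓
Σ_(k=0)^n t_k = s_(n+1) − s_(0) = ((2*n**3 + 9*n**2 + 40*n + 33)/(3*(n**3 + 9*n**2 + 26*n + 24))) − (0), i.e. (2*n**3 + 9*n**2 + 40*n + 33)/(3*(n**3 + 9*n**2 + 26*n + 24)).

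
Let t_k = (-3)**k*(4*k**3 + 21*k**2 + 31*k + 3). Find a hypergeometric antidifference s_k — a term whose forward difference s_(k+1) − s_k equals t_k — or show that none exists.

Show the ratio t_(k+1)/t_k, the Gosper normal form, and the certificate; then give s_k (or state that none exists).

s_k = (-3)**k*(-k**3 - 3*k**2 - k + 3)

r(k) = 3*(-4*k**3 - 33*k**2 - 85*k - 59)/(4*k**3 + 21*k**2 + 31*k + 3) after simplifying.
So A=-3 and B=1, with C=k**3 + 21*k**2/4 + 31*k/4 + 3/4.
f must satisfy (-3)·f(k+1) − (1)·f(k) = k**3 + 21*k**2/4 + 31*k/4 + 3/4.
Bound: deg f ≤ 3.
A polynomial solution: f(k) = -(k**3 + 3*k**2 + k - 3)/4.
Certificate R = B(k−1)f/C = -(k**3 + 3*k**2 + k - 3)/(4*k**3 + 21*k**2 + 31*k + 3) gives s_k = (-3)**k*(-k**3 - 3*k**2 - k + 3).
Verify: (-3)**k*(4*k**3 + 21*k**2 + 31*k + 3) matches t_k.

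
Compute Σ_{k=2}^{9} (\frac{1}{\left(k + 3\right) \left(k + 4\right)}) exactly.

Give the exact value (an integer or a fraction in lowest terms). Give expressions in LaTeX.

t_(k+1)/t_k = (k + 3)/(k + 5).
Normal form (A,B,C) = (k + 3, k + 5, 1).
Solve (k + 3)·f(k+1) − (k + 4)·f(k) = 1.
Degrees (1,1,0) ⇒ d ≤ 1.
Coefficient equations give f(k) = k/3.
So s_k = (B(k−1)f/C)·t_k = (k*(k + 4)/3)·t_k = k/(3*(k + 3)).
Check: Δs_k = 1/(k**2 + 7*k + 12). ✓
Evaluate s at k=10 and k=2: 10/39 and 2/15; difference 8/65.

Σ = 8/65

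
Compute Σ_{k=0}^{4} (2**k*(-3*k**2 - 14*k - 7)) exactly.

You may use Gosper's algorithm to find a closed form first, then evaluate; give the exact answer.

The ratio is 2*(3*k**2 + 20*k + 24)/(3*k**2 + 14*k + 7).
Take A(k)=2, B(k)=1, C(k)=k**2 + 14*k/3 + 7/3.
Set up (2)·f(k+1) − (1)·f(k) − (k**2 + 14*k/3 + 7/3) = 0.
Degrees (0,0,2) ⇒ d ≤ 2.
A polynomial solution: f(k) = (3*k**2 + 2*k - 3)/3.
Get s_k = R·t_k = 2**k*(-3*k**2 - 2*k + 3) with R(k) = B(k−1)f(k)/C(k) = (3*k**2 + 2*k - 3)/(3*k**2 + 14*k + 7).
Verify: 2**k*(-3*k**2 - 14*k - 7) matches t_k.
Σ_(k=0)^(4) t_k = s_(5) − s_(0) = -2624 − (3) = -2627.

Σ = -2627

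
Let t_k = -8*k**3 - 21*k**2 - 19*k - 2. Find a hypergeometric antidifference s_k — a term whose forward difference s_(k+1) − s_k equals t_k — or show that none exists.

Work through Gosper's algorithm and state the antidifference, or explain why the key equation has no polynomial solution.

s_k = k*(-2*k**3 - 3*k**2 - k + 4)

Ratio r(k) = (8*k**3 + 45*k**2 + 85*k + 50)/(8*k**3 + 21*k**2 + 19*k + 2).
Normal form (A,B,C) = (1, 1, k**3 + 21*k**2/8 + 19*k/8 + 1/4).
Need (1)·f(k+1) − (1)·f(k) = k**3 + 21*k**2/8 + 19*k/8 + 1/4.
d = 4 from the (0,0,3) case.
Match coefficients ⇒ f(k) = k*(2*k**3 + 3*k**2 + k - 4)/8.
R(k) = B(k−1)·f(k)/C(k) = k*(2*k**3 + 3*k**2 + k - 4)/(8*k**3 + 21*k**2 + 19*k + 2); s_k = R·t_k = k*(-2*k**3 - 3*k**2 - k + 4).
s_(k+1) − s_k = -8*k**3 - 21*k**2 - 19*k - 2 = t_k.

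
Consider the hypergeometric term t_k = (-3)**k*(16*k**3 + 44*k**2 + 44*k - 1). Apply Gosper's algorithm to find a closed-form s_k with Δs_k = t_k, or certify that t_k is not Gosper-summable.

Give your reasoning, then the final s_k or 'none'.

s_k = (-3)**k*(-4*k**3 - 2*k**2 + k + 4)

Ratio r(k) = 3*(-16*k**3 - 92*k**2 - 180*k - 103)/(16*k**3 + 44*k**2 + 44*k - 1).
Factor: A=-3; B=1; C=k**3 + 11*k**2/4 + 11*k/4 - 1/16.
f must satisfy (-3)·f(k+1) − (1)·f(k) = k**3 + 11*k**2/4 + 11*k/4 - 1/16.
deg f ≤ 3 (via 0,0,3).
Solve for f: f(k) = -(4*k**3 + 2*k**2 - k - 4)/16 (degree 3 ≤ 3).
Certificate R = B(k−1)f/C = -(4*k**3 + 2*k**2 - k - 4)/(16*k**3 + 44*k**2 + 44*k - 1) gives s_k = (-3)**k*(-4*k**3 - 2*k**2 + k + 4).
Check: Δs_k = (-3)**k*(16*k**3 + 44*k**2 + 44*k - 1). ✓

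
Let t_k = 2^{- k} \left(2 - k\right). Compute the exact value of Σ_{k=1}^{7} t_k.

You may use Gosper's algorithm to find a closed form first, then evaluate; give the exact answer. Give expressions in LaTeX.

t_(k+1)/t_k = (k - 1)/(2*(k - 2)).
Normal form (A,B,C) = (1/2, 1, k - 2).
Key eq: (1/2)·f(k+1) = (1)·f(k) + (k - 2).
Bound: deg f ≤ 1.
A polynomial solution: f(k) = -2*(k - 1).
R(k) = B(k−1)·f(k)/C(k) = -2*(k - 1)/(k - 2); s_k = R·t_k = 2**(1 - k)*(k - 1).
Δs = (2 - k)/2**k, as required.
Sum = s_(8) − s_(1); s_(8) = 7/128, s_(1) = 0 ⇒ 7/128.

Σ = 7/128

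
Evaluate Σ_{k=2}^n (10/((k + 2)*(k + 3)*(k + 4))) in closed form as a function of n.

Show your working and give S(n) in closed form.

S(n) = (n**2 + 7*n - 8)/(4*(n**2 + 7*n + 12))

t_(k+1)/t_k = (k + 2)/(k + 5).
Factor: A=k + 2; B=k + 5; C=1.
Need (k + 2)·f(k+1) − (k + 4)·f(k) = 1.
Bound: deg f ≤ 2.
Coefficient equations give f(k) = k*(k + 5)/12.
So s_k = (B(k−1)f/C)·t_k = (k*(k + 4)*(k + 5)/12)·t_k = 5*k*(k + 5)/(6*(k + 2)*(k + 3)).
Δs = 10/(k**3 + 9*k**2 + 26*k + 24), as required.
Evaluate: s_(n+1) = 5*(n**2 + 7*n + 6)/(6*(n**2 + 7*n + 12)); subtract s_(2) = 7/12 ⇒ S(n) = (n**2 + 7*n - 8)/(4*(n**2 + 7*n + 12)).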